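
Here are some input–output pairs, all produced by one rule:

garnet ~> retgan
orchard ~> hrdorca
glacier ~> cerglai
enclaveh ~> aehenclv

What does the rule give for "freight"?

ihtfreg

Looking at the pairs, the operation is to move the last 3 characters to the front (rotate right by 3), then swap the first and last characters.
For "freight", step one produces "ghtfrei"; step two turns that into "ihtfreg".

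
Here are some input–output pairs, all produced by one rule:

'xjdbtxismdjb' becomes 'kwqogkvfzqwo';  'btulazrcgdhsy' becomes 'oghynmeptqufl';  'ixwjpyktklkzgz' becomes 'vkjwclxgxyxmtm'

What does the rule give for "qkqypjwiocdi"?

The rule is to shift every letter 13 places forward in the alphabet (wrapping around) — i.e. ROT13.
"qkqypjwiocdi" → "dxdlcwjvbpqv".

dxdlcwjvbpqv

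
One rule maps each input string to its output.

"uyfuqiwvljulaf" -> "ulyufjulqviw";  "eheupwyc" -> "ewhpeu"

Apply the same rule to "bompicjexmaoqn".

booammpxiecj

Rule — delete the last 2 characters, then take characters alternately from the front and the back (1st, last, 2nd, 2nd-last, ...).
On "bompicjexmaoqn" that produces "booammpxiecj".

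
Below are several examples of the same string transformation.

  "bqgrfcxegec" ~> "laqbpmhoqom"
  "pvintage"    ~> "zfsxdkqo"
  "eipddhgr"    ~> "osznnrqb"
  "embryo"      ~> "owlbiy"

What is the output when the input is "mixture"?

wshdebo

Each output is the input with this applied: shift every letter 10 places forward in the alphabet (wrapping around).
For "mixture" the result is "wshdebo".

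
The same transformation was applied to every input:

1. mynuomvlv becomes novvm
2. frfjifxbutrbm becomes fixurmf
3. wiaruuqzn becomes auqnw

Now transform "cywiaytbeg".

watec

The rule is to keep every other character starting from the first (positions 1st, 3rd, 5th, ...), then move the first character to the end.
Starting from "cywiaytbeg": after the first operation, "cwate"; after the second, "watec".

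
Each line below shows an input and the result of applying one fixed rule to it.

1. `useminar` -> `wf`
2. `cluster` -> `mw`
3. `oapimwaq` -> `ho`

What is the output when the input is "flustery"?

The transformation: keep one character in every 3, starting at position 3 (positions 3rd, 6th, 9th, ...), then shift every letter 8 places backward in the alphabet (wrapping around).
Starting from "flustery": after the first operation, "ue"; after the second, "mw".

mw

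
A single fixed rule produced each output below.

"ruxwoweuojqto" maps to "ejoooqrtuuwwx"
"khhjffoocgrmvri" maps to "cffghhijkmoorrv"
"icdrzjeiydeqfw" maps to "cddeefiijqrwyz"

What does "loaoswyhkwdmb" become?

What's happening: sort the characters into alphabetical order.
On "loaoswyhkwdmb" that produces "abdhklmooswwy".

abdhklmooswwy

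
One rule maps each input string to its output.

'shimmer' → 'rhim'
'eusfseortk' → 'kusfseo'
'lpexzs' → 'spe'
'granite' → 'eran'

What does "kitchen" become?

nitc

Rule — swap the first and last characters, then delete the last 3 characters.
Applying both steps to "kitchen": "nitchek", then "nitc".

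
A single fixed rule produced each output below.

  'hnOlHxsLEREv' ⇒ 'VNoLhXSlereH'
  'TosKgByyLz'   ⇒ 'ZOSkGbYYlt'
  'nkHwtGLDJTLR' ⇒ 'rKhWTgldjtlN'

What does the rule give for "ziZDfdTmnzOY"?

Looking at the pairs, the operation is to flip the case of every letter, then swap the first and last characters.
Applying that to "ziZDfdTmnzOY" gives "yIzdFDtMNZoZ".

yIzdFDtMNZoZ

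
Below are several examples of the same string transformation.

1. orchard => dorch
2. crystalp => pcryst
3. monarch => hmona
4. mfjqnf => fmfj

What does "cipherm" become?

Rule — move the last 3 characters to the front (rotate right by 3), then delete the first 2 characters.
For "cipherm", step one produces "ermciph"; step two turns that into "mciph".

mciph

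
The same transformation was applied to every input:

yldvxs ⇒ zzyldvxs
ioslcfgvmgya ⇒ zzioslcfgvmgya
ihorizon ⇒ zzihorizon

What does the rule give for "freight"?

The transformation: prepend "zz".
On "freight" that produces "zzfreight".

zzfreight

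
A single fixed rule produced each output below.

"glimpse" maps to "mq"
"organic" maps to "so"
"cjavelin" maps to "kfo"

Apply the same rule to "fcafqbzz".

dra

The rule is to shift every letter 1 place forward in the alphabet (wrapping around), then keep one character in every 3, starting at position 2 (positions 2nd, 5th, 8th, ...).
For "fcafqbzz" the result is "dra".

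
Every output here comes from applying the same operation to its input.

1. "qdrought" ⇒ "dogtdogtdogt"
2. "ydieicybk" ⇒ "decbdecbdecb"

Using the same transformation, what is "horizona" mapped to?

In each case the input is transformed by: keep every other character starting from the second (positions 2nd, 4th, 6th, ...), then write the whole string 3 times in a row.
Applying both steps to "horizona": "oioa", then "oioaoioaoioa".

oioaoioaoioa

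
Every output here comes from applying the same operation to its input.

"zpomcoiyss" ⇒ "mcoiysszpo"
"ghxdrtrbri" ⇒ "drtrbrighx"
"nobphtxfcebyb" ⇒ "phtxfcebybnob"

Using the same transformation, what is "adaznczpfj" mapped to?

Each output is the input with this applied: move the first 3 characters to the end (rotate left by 3).
Applying that to "adaznczpfj" gives "znczpfjada".

znczpfjada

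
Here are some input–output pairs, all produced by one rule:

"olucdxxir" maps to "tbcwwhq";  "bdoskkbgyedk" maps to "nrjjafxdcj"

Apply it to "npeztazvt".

The pattern: delete the first 2 characters, then shift every letter 1 place backward in the alphabet (wrapping around).
Applying both steps to "npeztazvt": "eztazvt", then "dyszyus".

dyszyus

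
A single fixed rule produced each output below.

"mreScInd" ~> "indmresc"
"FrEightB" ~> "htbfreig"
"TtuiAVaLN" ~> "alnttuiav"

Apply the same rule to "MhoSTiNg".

ingmhost

Looking at the pairs, the operation is to move the last 3 characters to the front (rotate right by 3), then convert every letter to lowercase.
"MhoSTiNg" → "iNgMhoST" → "ingmhost".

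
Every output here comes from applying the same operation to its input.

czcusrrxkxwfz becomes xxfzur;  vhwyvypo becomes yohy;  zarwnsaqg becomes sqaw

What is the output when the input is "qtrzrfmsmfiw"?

sfwtzf

In each case the input is transformed by: keep every other character starting from the second (positions 2nd, 4th, 6th, ...), then swap the front and back halves of the string.
Applying both steps to "qtrzrfmsmfiw": "tzfsfw", then "sfwtzf".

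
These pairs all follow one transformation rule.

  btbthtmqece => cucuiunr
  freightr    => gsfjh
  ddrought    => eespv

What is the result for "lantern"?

Each output is the input with this applied: delete the last 3 characters, then shift every letter 1 place forward in the alphabet (wrapping around).
On "lantern" that produces "mbou".

mbou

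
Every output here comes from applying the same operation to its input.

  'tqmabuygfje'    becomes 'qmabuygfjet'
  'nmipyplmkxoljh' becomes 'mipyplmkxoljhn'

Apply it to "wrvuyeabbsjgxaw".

The pattern: move the first character to the end.
On "wrvuyeabbsjgxaw" that produces "rvuyeabbsjgxaww".

rvuyeabbsjgxaww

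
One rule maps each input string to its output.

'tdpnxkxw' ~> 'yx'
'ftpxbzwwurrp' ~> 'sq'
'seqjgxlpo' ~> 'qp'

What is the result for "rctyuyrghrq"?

What's happening: shift every letter 1 place forward in the alphabet (wrapping around), then keep only the last 2 characters.
Working it through for "rctyuyrghrq": intermediate "sduzvzshisr", final "sr".

sr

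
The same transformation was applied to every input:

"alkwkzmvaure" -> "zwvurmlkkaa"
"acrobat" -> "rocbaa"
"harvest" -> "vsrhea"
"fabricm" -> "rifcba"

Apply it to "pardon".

Each output is the input with this applied: delete the last character, then sort the characters into reverse alphabetical order.
For "pardon" the result is "rpoda".

rpoda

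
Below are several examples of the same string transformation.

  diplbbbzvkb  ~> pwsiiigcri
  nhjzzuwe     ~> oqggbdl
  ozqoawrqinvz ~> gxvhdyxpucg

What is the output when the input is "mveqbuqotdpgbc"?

clxibxvakwnij

What's happening: delete the first character, then shift every letter 7 places forward in the alphabet (wrapping around).
For "mveqbuqotdpgbc", step one produces "veqbuqotdpgbc"; step two turns that into "clxibxvakwnij".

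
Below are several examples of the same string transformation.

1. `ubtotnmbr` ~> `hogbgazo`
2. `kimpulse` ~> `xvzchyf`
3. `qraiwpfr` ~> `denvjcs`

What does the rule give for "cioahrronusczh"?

pvbnueebahfpm

Looking at the pairs, the operation is to delete the last character, then shift every letter 13 places forward in the alphabet (wrapping around) — i.e. ROT13.
For "cioahrronusczh", step one produces "cioahrronuscz"; step two turns that into "pvbnueebahfpm".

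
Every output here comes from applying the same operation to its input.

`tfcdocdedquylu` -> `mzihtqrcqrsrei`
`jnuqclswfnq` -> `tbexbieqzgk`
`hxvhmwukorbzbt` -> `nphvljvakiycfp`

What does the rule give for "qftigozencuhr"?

ivfethwucnsbq

The rule is to move the last 3 characters to the front (rotate right by 3), then shift every letter 12 places backward in the alphabet (wrapping around).
Starting from "qftigozencuhr": after the first operation, "uhrqftigozenc"; after the second, "ivfethwucnsbq".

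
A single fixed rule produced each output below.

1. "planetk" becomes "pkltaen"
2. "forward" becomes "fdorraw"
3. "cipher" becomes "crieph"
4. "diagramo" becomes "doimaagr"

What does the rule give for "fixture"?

feirxut

Each output is the input with this applied: take characters alternately from the front and the back (1st, last, 2nd, 2nd-last, ...).
On "fixture" that produces "feirxut".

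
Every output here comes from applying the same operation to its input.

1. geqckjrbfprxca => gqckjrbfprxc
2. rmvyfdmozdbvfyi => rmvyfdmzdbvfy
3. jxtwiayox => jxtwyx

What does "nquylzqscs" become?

nqylzqscs

Rule — remove every vowel.
For "nquylzqscs" the result is "nqylzqscs".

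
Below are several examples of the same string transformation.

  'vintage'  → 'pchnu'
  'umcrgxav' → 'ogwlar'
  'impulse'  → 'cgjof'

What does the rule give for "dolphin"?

Each output is the input with this applied: delete the last 2 characters, then shift every letter 6 places backward in the alphabet (wrapping around).
Working it through for "dolphin": intermediate "dolph", final "xifjb".

xifjb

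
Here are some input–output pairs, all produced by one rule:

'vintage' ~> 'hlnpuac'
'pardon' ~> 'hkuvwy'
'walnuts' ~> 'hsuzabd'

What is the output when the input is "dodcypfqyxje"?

What's happening: sort the characters into alphabetical order, then shift every letter 7 places forward in the alphabet (wrapping around).
For "dodcypfqyxje", step one produces "cddefjopqxyy"; step two turns that into "jkklmqvwxeff".

jkklmqvwxeff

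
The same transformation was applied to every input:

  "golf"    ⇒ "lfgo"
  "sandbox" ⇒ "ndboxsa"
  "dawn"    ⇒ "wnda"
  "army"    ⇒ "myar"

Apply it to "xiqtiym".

Rule — move the first 2 characters to the end (rotate left by 2).
Applying that to "xiqtiym" gives "qtiymxi".

qtiymxi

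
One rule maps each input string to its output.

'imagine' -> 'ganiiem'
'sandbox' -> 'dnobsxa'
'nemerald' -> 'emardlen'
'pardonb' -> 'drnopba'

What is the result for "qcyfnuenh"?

fyunneqhc

The transformation: move the first 2 characters to the end (rotate left by 2), then swap each adjacent pair of characters (1↔2, 3↔4, ...).
Working it through for "qcyfnuenh": intermediate "yfnuenhqc", final "fyunneqhc".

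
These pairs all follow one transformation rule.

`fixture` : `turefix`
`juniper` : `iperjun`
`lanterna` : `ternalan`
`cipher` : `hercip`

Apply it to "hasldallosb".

ldallosbhas

The transformation: move the first 3 characters to the end (rotate left by 3).
Doing the same to "hasldallosb": "ldallosbhas".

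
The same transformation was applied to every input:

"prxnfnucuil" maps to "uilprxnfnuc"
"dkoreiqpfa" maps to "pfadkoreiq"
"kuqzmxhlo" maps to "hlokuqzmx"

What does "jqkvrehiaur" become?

The pattern: move the last 3 characters to the front (rotate right by 3).
So "jqkvrehiaur" becomes "aurjqkvrehi".

aurjqkvrehi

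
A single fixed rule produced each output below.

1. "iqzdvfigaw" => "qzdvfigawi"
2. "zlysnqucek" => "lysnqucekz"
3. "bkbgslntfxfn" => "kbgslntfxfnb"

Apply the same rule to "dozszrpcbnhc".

Each output is the input with this applied: move the first character to the end.
Applying that to "dozszrpcbnhc" gives "ozszrpcbnhcd".

ozszrpcbnhcd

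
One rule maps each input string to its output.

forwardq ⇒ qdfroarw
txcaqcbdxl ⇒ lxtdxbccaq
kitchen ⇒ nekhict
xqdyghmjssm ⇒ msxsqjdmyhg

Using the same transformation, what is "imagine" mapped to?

eniimga

Each output is the input with this applied: move the last character to the front, then take characters alternately from the front and the back (1st, last, 2nd, 2nd-last, ...).
For "imagine", step one produces "eimagin"; step two turns that into "eniimga".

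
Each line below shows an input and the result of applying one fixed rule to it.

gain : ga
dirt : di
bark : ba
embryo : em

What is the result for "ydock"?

yd

The transformation: keep only the first 2 characters.
On "ydock" that produces "yd".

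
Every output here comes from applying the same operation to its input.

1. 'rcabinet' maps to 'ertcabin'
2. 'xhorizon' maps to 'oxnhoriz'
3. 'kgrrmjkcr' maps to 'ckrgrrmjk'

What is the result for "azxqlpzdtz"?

The rule is to swap the first and last characters, then move the last 2 characters to the front (rotate right by 2).
Applying that to "azxqlpzdtz" gives "tazzxqlpzd".
(Check on "xhorizon": → "nhorizox" → "oxnhoriz" ✓)

tazzxqlpzd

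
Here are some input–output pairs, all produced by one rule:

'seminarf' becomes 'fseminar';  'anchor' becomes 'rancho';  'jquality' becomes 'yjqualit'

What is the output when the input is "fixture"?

In each case the input is transformed by: move the last character to the front.
Applying that to "fixture" gives "efixtur".

efixtur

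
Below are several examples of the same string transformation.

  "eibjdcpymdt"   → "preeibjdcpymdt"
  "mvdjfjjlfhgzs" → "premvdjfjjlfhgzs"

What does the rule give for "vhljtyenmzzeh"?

In each case the input is transformed by: prepend "pre".
Doing the same to "vhljtyenmzzeh": "prevhljtyenmzzeh".

prevhljtyenmzzeh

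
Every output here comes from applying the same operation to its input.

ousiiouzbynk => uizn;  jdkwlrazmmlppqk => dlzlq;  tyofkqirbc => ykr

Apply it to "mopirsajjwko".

The rule is to keep one character in every 3, starting at position 2 (positions 2nd, 5th, 8th, ...).
So "mopirsajjwko" becomes "orjk".

orjk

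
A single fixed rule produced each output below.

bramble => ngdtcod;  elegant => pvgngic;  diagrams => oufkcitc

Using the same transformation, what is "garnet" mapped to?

gvictp

What's happening: move the last 2 characters to the front (rotate right by 2), then shift every letter 2 places forward in the alphabet (wrapping around).
For "garnet", step one produces "etgarn"; step two turns that into "gvictp".
(Check on "bramble": → "lebramb" → "ngdtcod" ✓)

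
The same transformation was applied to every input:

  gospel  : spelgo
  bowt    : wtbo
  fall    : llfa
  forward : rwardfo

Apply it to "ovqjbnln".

qjbnlnov

The rule is to move the first 2 characters to the end (rotate left by 2).
Applying that to "ovqjbnln" gives "qjbnlnov".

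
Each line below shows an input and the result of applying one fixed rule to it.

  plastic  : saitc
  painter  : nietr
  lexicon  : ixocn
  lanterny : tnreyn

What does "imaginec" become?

ganice

Looking at the pairs, the operation is to delete the first 2 characters, then swap each adjacent pair of characters (1↔2, 3↔4, ...).
Applying both steps to "imaginec": "aginec", then "ganice".
(Check on "plastic": → "astic" → "saitc" ✓)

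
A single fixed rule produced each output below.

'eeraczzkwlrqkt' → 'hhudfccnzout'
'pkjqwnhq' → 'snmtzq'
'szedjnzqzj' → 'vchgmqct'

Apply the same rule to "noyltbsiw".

In each case the input is transformed by: shift every letter 3 places forward in the alphabet (wrapping around), then delete the last 2 characters.
For "noyltbsiw", step one produces "qrbowevlz"; step two turns that into "qrbowev".
(Check on "szedjnzqzj": → "vchgmqctcm" → "vchgmqct" ✓)

qrbowev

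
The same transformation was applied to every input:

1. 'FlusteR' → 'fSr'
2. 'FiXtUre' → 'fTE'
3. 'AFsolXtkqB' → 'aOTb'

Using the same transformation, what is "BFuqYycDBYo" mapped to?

Rule — keep one character in every 3, starting at position 1 (positions 1st, 4th, 7th, ...), then flip the case of every letter.
Working it through for "BFuqYycDBYo": intermediate "BqcY", final "bQCy".
(Check on "FiXtUre": → "Fte" → "fTE" ✓)

bQCy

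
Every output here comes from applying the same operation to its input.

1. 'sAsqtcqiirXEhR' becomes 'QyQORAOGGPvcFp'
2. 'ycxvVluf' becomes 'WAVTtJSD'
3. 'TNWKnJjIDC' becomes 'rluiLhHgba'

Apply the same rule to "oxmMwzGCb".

Each output is the input with this applied: shift every letter 2 places backward in the alphabet (wrapping around), then flip the case of every letter.
For "oxmMwzGCb", step one produces "mvkKuxEAz"; step two turns that into "MVKkUXeaZ".

MVKkUXeaZ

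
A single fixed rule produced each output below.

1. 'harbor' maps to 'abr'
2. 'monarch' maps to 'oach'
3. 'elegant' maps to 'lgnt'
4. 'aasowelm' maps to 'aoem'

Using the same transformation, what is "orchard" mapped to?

Looking at the pairs, the operation is to swap each adjacent pair of characters (1↔2, 3↔4, ...), then keep every other character starting from the first (positions 1st, 3rd, 5th, ...).
Starting from "orchard": after the first operation, "rohcrad"; after the second, "rhrd".

rhrd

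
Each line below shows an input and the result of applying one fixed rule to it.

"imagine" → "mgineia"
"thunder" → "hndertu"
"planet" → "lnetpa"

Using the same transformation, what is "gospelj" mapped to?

Looking at the pairs, the operation is to move the first 2 characters to the end (rotate left by 2), then swap the first and last characters.
"gospelj" → "speljgo" → "opeljgs".
(Check on "imagine": → "agineim" → "mgineia" ✓)

opeljgs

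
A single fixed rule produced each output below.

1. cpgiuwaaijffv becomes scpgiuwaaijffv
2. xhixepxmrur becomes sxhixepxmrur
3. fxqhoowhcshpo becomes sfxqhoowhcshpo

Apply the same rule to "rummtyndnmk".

The rule is to prepend "s".
Doing the same to "rummtyndnmk": "srummtyndnmk".

srummtyndnmk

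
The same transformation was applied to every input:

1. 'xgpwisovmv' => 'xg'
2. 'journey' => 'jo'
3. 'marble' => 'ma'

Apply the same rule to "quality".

qu

The rule is to keep only the first 2 characters.
For "quality" the result is "qu".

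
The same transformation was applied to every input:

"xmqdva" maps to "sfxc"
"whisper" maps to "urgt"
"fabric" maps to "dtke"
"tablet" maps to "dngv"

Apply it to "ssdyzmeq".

bogs

The rule is to shift every letter 2 places forward in the alphabet (wrapping around), then keep only the last 4 characters.
Applying both steps to "ssdyzmeq": "uufabogs", then "bogs".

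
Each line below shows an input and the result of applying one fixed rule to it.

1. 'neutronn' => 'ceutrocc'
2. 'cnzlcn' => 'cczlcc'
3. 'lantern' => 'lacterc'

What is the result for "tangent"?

tacgect

What's happening: replace every "n" with "c".
Applying that to "tangent" gives "tacgect".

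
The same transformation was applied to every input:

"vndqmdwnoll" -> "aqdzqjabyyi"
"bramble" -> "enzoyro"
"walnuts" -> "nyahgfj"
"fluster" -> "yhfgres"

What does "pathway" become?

The rule is to shift every letter 13 places forward in the alphabet (wrapping around) — i.e. ROT13, then move the first character to the end.
Applying both steps to "pathway": "cngujnl", then "ngujnlc".
(Check on "walnuts": → "jnyahgf" → "nyahgfj" ✓)

ngujnlc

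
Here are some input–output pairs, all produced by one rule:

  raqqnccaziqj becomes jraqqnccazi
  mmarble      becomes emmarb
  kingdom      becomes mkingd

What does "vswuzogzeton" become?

What's happening: move the last character to the front, then delete the last character.
"vswuzogzeton" → "nvswuzogzeto" → "nvswuzogzet".

nvswuzogzet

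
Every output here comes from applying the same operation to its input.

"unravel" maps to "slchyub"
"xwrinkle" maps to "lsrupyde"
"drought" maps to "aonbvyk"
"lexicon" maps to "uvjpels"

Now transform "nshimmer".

ylttpozu

The rule is to reverse the string, then shift every letter 7 places forward in the alphabet (wrapping around).
Working it through for "nshimmer": intermediate "remmihsn", final "ylttpozu".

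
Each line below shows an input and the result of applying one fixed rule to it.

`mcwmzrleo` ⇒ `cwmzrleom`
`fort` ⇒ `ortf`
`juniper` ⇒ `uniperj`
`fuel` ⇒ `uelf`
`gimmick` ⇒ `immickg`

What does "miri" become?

irim

Looking at the pairs, the operation is to move the first character to the end.
So "miri" becomes "irim".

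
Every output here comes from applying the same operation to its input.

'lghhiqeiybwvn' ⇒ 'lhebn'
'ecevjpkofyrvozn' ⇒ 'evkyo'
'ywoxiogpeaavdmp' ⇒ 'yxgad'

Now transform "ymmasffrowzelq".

Each output is the input with this applied: keep one character in every 3, starting at position 1 (positions 1st, 4th, 7th, ...).
For "ymmasffrowzelq" the result is "yafwl".

yafwl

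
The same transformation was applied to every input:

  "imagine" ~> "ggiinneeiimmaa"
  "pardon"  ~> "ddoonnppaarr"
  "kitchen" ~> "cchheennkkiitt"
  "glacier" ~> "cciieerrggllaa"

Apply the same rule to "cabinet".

The pattern: move the first 3 characters to the end (rotate left by 3), then double every character.
Applying both steps to "cabinet": "inetcab", then "iinneettccaabb".

iinneettccaabb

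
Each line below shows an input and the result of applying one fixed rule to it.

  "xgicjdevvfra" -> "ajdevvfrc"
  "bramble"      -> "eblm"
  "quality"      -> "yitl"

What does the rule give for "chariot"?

tior

Each output is the input with this applied: delete the first 3 characters, then swap the first and last characters.
Applying that to "chariot" gives "tior".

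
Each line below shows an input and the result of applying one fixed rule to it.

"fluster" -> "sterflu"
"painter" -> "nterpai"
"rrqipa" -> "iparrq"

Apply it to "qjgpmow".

pmowqjg

Looking at the pairs, the operation is to move the first 3 characters to the end (rotate left by 3).
For "qjgpmow" the result is "pmowqjg".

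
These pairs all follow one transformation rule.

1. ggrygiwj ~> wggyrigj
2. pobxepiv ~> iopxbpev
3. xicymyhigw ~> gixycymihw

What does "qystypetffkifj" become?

fyqtspyteffikj

Rule — swap each adjacent pair of characters (1↔2, 3↔4, ...), then move the last character to the front.
Working it through for "qystypetffkifj": intermediate "yqtspyteffikjf", final "fyqtspyteffikj".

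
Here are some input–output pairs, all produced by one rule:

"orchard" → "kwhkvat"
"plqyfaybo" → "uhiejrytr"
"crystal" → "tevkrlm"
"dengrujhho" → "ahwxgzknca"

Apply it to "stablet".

The pattern: move the last 2 characters to the front (rotate right by 2), then shift every letter 7 places backward in the alphabet (wrapping around).
For "stablet", step one produces "etstabl"; step two turns that into "xmlmtue".

xmlmtue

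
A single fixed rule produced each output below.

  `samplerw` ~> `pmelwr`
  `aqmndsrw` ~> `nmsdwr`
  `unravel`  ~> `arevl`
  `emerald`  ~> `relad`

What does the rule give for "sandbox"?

dnobx

Looking at the pairs, the operation is to delete the first 2 characters, then swap each adjacent pair of characters (1↔2, 3↔4, ...).
Starting from "sandbox": after the first operation, "ndbox"; after the second, "dnobx".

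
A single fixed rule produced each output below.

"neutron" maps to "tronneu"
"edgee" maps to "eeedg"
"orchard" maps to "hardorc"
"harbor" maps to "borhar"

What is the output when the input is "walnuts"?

In each case the input is transformed by: move the first 3 characters to the end (rotate left by 3).
Applying that to "walnuts" gives "nutswal".

nutswal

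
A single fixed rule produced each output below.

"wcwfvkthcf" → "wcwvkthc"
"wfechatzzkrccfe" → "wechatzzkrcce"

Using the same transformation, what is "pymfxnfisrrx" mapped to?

pymxnisrrx

Rule — remove every "f".
So "pymfxnfisrrx" becomes "pymxnisrrx".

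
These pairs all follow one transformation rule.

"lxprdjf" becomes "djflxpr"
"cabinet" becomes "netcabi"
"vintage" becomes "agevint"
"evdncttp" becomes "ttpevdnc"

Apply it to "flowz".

owzfl

What's happening: move the last 3 characters to the front (rotate right by 3).
For "flowz" the result is "owzfl".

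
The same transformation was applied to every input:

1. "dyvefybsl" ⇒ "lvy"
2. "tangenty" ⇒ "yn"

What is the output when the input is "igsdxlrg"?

The pattern: move the last 3 characters to the front (rotate right by 3), then keep one character in every 3, starting at position 3 (positions 3rd, 6th, 9th, ...).
For "igsdxlrg", step one produces "lrgigsdx"; step two turns that into "gs".

gs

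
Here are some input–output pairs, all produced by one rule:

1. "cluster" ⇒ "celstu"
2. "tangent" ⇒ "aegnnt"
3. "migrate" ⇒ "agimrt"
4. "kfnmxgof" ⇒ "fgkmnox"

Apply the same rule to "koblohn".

bhkloo

In each case the input is transformed by: delete the last character, then sort the characters into alphabetical order.
Working it through for "koblohn": intermediate "kobloh", final "bhkloo".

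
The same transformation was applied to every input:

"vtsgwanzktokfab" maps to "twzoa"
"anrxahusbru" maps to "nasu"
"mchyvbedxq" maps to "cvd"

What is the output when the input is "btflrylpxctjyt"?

trptt

Rule — keep one character in every 3, starting at position 2 (positions 2nd, 5th, 8th, ...).
"btflrylpxctjyt" → "trptt".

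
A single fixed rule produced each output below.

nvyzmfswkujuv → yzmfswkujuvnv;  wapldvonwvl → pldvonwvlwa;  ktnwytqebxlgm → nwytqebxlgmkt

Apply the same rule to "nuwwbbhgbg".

wwbbhgbgnu

The pattern: move the first 2 characters to the end (rotate left by 2).
Applying that to "nuwwbbhgbg" gives "wwbbhgbgnu".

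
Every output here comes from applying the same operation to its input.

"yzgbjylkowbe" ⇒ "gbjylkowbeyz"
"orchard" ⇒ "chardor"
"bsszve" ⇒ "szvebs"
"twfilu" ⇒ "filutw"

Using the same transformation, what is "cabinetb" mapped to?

What's happening: move the first 2 characters to the end (rotate left by 2).
"cabinetb" → "binetbca".

binetbca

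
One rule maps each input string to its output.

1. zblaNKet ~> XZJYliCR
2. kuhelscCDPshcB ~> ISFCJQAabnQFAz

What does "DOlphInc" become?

Looking at the pairs, the operation is to flip the case of every letter, then shift every letter 2 places backward in the alphabet (wrapping around).
Starting from "DOlphInc": after the first operation, "doLPHiNC"; after the second, "bmJNFgLA".

bmJNFgLA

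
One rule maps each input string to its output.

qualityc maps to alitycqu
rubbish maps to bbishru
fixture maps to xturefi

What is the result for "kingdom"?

ngdomki

The pattern: move the first 2 characters to the end (rotate left by 2).
Applying that to "kingdom" gives "ngdomki".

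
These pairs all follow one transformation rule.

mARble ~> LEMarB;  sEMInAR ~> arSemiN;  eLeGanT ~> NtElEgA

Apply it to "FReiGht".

HTfrEIg

What's happening: move the last 2 characters to the front (rotate right by 2), then flip the case of every letter.
Starting from "FReiGht": after the first operation, "htFReiG"; after the second, "HTfrEIg".
(Check on "mARble": → "lemARb" → "LEMarB" ✓)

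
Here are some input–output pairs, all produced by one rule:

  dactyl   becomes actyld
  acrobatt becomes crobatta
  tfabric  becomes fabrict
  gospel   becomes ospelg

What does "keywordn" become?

eywordnk

In each case the input is transformed by: move the first character to the end.
So "keywordn" becomes "eywordnk".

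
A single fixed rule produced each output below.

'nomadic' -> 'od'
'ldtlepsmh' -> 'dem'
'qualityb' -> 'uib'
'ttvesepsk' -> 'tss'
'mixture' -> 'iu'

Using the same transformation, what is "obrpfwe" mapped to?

bf

Each output is the input with this applied: keep one character in every 3, starting at position 2 (positions 2nd, 5th, 8th, ...).
Doing the same to "obrpfwe": "bf".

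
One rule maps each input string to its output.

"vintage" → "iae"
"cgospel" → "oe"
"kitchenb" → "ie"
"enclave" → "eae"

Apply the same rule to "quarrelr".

uae

Rule — keep only the vowels.
So "quarrelr" becomes "uae".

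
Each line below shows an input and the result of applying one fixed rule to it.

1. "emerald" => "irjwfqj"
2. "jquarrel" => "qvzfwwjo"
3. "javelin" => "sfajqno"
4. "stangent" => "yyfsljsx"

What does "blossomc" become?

hqtxxtrg

The pattern: swap the first and last characters, then shift every letter 5 places forward in the alphabet (wrapping around).
Working it through for "blossomc": intermediate "clossomb", final "hqtxxtrg".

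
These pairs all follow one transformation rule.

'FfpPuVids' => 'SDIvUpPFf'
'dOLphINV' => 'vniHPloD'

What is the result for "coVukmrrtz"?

ZTRRMKUvOC

The transformation: flip the case of every letter, then reverse the string.
For "coVukmrrtz", step one produces "COvUKMRRTZ"; step two turns that into "ZTRRMKUvOC".
(Check on "dOLphINV": → "DolPHinv" → "vniHPloD" ✓)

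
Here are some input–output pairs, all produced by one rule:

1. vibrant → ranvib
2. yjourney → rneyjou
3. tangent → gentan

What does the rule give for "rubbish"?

bisrub

Rule — delete the last character, then move the last 3 characters to the front (rotate right by 3).
On "rubbish": the first step gives "rubbis", and the second then gives "bisrub".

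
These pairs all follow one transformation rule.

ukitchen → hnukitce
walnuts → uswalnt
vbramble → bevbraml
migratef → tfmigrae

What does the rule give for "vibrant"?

The rule is to move the last 2 characters to the front (rotate right by 2), then swap the first and last characters.
Working it through for "vibrant": intermediate "ntvibra", final "atvibrn".

atvibrn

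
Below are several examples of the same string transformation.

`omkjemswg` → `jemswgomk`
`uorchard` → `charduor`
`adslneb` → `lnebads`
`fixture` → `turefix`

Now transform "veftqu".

In each case the input is transformed by: move the first 3 characters to the end (rotate left by 3).
"veftqu" → "tquvef".

tquvef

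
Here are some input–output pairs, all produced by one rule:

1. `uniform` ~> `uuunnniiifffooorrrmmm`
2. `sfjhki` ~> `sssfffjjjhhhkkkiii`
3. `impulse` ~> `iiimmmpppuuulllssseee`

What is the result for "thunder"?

ttthhhuuunnndddeeerrr

Each output is the input with this applied: repeat every character 3 times.
Doing the same to "thunder": "ttthhhuuunnndddeeerrr".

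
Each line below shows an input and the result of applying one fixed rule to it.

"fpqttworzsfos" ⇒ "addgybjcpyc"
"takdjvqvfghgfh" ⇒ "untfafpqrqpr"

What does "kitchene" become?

dmroxo

The transformation: delete the first 2 characters, then shift every letter 10 places forward in the alphabet (wrapping around).
Applying both steps to "kitchene": "tchene", then "dmroxo".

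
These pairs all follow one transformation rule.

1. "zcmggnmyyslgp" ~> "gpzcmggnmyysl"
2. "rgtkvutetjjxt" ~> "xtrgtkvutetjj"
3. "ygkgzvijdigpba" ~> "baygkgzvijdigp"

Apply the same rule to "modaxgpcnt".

The pattern: move the last 2 characters to the front (rotate right by 2).
Doing the same to "modaxgpcnt": "ntmodaxgpc".

ntmodaxgpc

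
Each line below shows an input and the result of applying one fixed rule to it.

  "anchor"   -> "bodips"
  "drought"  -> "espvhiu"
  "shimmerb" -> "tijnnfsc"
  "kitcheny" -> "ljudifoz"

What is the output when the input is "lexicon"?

Rule — shift every letter 1 place forward in the alphabet (wrapping around).
On "lexicon" that produces "mfyjdpo".

mfyjdpo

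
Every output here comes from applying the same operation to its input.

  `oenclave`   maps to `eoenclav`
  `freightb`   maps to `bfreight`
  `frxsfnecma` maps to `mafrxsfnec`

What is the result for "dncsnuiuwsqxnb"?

The pattern: swap the front and back halves of the string, then move the first 3 characters to the end (rotate left by 3).
Doing the same to "dncsnuiuwsqxnb": "qxnbdncsnuiuws".

qxnbdncsnuiuws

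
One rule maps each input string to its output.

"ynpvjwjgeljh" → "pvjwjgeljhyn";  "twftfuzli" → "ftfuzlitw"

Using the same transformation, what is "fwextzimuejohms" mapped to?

Looking at the pairs, the operation is to move the first 2 characters to the end (rotate left by 2).
Applying that to "fwextzimuejohms" gives "extzimuejohmsfw".

extzimuejohmsfw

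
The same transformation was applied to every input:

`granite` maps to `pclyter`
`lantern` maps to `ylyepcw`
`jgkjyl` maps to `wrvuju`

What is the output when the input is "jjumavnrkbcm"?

The pattern: swap the first and last characters, then shift every letter 11 places forward in the alphabet (wrapping around).
"jjumavnrkbcm" → "mjumavnrkbcj" → "xufxlgycvmnu".
(Check on "jgkjyl": → "lgkjyj" → "wrvuju" ✓)

xufxlgycvmnu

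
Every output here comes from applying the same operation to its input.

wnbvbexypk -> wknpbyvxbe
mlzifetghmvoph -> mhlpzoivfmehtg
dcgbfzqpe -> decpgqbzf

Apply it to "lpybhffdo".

lopdyfbfh

The transformation: take characters alternately from the front and the back (1st, last, 2nd, 2nd-last, ...).
Applying that to "lpybhffdo" gives "lopdyfbfh".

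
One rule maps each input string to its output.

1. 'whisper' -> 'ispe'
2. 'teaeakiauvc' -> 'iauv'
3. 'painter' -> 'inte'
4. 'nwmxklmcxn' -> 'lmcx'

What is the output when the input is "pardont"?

rdon

In each case the input is transformed by: move the last character to the front, then keep only the last 4 characters.
Working it through for "pardont": intermediate "tpardon", final "rdon".
(Check on "painter": → "rpainte" → "inte" ✓)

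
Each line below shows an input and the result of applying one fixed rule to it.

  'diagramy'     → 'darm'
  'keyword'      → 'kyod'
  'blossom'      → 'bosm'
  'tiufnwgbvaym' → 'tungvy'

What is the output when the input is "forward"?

frad

The rule is to keep every other character starting from the first (positions 1st, 3rd, 5th, ...).
For "forward" the result is "frad".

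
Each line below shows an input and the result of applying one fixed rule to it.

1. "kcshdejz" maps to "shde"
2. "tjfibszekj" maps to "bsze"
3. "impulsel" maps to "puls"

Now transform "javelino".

veli

What's happening: delete the last 2 characters, then keep only the last 4 characters.
On "javelino" that produces "veli".
(Check on "impulsel": → "impuls" → "puls" ✓)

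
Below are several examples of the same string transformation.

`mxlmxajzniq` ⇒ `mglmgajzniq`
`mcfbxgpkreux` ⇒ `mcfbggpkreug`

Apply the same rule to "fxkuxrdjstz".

Each output is the input with this applied: replace every "x" with "g".
For "fxkuxrdjstz" the result is "fgkugrdjstz".

fgkugrdjstz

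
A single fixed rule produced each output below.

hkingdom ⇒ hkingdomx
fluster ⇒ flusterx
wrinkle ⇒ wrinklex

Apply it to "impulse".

impulsex

In each case the input is transformed by: append "x".
So "impulse" becomes "impulsex".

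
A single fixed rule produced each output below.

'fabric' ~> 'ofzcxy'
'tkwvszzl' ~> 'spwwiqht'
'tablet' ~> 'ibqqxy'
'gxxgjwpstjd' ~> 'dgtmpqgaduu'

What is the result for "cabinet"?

Rule — shift every letter 3 places backward in the alphabet (wrapping around), then move the first 3 characters to the end (rotate left by 3).
For "cabinet", step one produces "zxyfkbq"; step two turns that into "fkbqzxy".

fkbqzxy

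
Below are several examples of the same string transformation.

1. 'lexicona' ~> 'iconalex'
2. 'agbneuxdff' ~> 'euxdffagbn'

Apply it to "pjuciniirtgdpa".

iirtgdpapjucin

In each case the input is transformed by: move the last character to the front, then swap the front and back halves of the string.
So "pjuciniirtgdpa" becomes "iirtgdpapjucin".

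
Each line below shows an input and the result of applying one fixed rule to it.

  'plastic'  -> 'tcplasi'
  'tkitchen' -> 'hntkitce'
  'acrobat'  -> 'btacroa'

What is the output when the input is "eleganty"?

nyelegat

What's happening: move the last 2 characters to the front (rotate right by 2), then swap the first and last characters.
On "eleganty": the first step gives "tyelegan", and the second then gives "nyelegat".
(Check on "acrobat": → "atacrob" → "btacroa" ✓)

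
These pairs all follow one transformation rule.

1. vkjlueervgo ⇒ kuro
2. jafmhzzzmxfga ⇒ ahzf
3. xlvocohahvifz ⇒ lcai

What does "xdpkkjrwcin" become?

dkwn

What's happening: keep one character in every 3, starting at position 2 (positions 2nd, 5th, 8th, ...).
"xdpkkjrwcin" → "dkwn".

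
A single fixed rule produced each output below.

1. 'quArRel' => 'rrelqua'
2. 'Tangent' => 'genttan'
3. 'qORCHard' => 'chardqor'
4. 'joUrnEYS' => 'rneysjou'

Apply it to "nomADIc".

Rule — move the first 3 characters to the end (rotate left by 3), then convert every letter to lowercase.
Working it through for "nomADIc": intermediate "ADIcnom", final "adicnom".

adicnom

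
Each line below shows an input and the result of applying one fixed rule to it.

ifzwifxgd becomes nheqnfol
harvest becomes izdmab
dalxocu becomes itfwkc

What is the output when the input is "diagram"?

The rule is to delete the first character, then shift every letter 8 places forward in the alphabet (wrapping around).
Starting from "diagram": after the first operation, "iagram"; after the second, "qioziu".

qioziu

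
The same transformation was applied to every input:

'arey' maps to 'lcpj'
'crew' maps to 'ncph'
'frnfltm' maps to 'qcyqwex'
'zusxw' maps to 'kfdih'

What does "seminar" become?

In each case the input is transformed by: shift every letter 11 places forward in the alphabet (wrapping around).
Applying that to "seminar" gives "dpxtylc".

dpxtylc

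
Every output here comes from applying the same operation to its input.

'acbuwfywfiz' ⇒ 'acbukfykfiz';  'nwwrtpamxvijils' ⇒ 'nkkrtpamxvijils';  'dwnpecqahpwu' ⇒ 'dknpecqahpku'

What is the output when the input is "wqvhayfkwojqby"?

kqvhayfkkojqby

Looking at the pairs, the operation is to replace every "w" with "k".
For "wqvhayfkwojqby" the result is "kqvhayfkkojqby".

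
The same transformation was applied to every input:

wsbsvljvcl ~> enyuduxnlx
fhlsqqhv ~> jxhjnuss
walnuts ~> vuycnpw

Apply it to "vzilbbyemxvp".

In each case the input is transformed by: shift every letter 2 places forward in the alphabet (wrapping around), then move the last 2 characters to the front (rotate right by 2).
Applying both steps to "vzilbbyemxvp": "xbknddagozxr", then "xrxbknddagoz".

xrxbknddagoz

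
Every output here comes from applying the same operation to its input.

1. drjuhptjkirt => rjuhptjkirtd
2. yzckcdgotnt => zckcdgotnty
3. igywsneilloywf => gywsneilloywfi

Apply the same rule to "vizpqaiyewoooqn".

The transformation: move the first character to the end.
Applying that to "vizpqaiyewoooqn" gives "izpqaiyewoooqnv".

izpqaiyewoooqnv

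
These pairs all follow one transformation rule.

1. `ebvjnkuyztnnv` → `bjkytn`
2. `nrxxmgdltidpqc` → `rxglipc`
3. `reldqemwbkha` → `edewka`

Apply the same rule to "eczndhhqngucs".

The rule is to keep every other character starting from the second (positions 2nd, 4th, 6th, ...).
"eczndhhqngucs" → "cnhqgc".

cnhqgc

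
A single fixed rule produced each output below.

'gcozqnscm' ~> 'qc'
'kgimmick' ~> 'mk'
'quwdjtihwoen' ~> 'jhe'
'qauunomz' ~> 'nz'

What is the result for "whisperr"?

The rule is to keep one character in every 3, starting at position 2 (positions 2nd, 5th, 8th, ...), then delete the first character.
On "whisperr": the first step gives "hpr", and the second then gives "pr".
(Check on "gcozqnscm": → "cqc" → "qc" ✓)

pr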